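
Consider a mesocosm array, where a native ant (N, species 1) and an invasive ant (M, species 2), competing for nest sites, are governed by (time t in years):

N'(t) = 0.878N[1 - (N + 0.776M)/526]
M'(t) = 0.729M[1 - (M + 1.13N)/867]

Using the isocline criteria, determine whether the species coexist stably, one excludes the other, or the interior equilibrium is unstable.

species 2 excludes species 1

Compare the nullcline intercepts: K1/α12 = 526/0.776 = 678 < K2 = 867; K2/α21 = 867/1.13 = 767 > K1 = 526.
Since the inequalities point opposite ways, species 2 can invade but species 1 cannot.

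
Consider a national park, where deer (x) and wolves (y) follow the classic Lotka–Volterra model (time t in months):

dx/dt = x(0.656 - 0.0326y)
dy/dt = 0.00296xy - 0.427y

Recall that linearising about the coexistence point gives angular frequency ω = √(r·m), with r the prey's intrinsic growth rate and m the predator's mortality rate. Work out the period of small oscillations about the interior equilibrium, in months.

T ≈ 11.9 months

Here r = 0.656 and m = 0.427, so r·m = 0.28.
ω = √0.28 = 0.529 per month, hence T = 2π/ω ≈ 11.9 months.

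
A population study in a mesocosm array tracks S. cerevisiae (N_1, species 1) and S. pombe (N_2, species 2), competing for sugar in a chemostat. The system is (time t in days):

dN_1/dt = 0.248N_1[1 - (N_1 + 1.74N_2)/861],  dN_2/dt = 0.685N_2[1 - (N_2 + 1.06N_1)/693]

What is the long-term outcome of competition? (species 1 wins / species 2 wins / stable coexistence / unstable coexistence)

Compare the nullcline intercepts: K1/α12 = 861/1.74 = 495 < K2 = 693; K2/α21 = 693/1.06 = 654 < K1 = 861.
Since both are reversed, neither can invade when rare; the interior point is a saddle.

unstable coexistence (outcome depends on initial conditions)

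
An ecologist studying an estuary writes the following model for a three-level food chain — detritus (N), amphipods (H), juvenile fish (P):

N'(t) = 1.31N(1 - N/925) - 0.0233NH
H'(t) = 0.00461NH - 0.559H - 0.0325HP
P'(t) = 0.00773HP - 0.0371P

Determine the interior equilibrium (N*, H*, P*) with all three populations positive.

From dP/dt = 0: 0.00773H* = 0.0371, so H* = 4.8.
From dN/dt = 0: 1.31(1 - N*/925) = 0.0233·4.8, giving N* = 925·(1 - 0.0854) = 846.
From dH/dt = 0: 0.00461·846 - 0.559 = 0.0325P*, so P* = 3.34/0.0325 = 103.

N* ≈ 846, H* ≈ 4.8, P* ≈ 103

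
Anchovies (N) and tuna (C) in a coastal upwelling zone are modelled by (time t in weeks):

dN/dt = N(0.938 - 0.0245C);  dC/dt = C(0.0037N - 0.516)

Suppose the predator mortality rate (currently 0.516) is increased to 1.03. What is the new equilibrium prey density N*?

At the interior fixed point, setting dC/dt = 0 with C > 0 fixes N* = (predator death rate)/(NC coefficient) — independent of the other coefficients.
With the change, N* = 1.03/0.0037 = 278; it rises from 139.

N* ≈ 278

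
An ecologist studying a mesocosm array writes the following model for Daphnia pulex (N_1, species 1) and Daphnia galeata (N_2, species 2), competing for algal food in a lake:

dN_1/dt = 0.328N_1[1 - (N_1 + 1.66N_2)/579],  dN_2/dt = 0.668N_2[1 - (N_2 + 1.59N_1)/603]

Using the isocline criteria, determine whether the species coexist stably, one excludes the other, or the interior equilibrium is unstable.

Compare the nullcline intercepts: K1/α12 = 579/1.66 = 349 < K2 = 603; K2/α21 = 603/1.59 = 379 < K1 = 579.
Since both are reversed, neither can invade when rare; the interior point is a saddle.

unstable coexistence (outcome depends on initial conditions)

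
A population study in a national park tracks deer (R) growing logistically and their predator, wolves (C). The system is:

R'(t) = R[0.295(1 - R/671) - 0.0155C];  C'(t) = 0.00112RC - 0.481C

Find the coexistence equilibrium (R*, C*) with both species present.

R* ≈ 429, C* ≈ 6.85

From dC/dt = 0 with C > 0: 0.00112R* = 0.481, so R* = 429.
Substitute into dR/dt = 0: 0.295(1 - 429/671) = 0.0155C*.
The bracket is 0.36, giving C* = 0.106/0.0155 = 6.85.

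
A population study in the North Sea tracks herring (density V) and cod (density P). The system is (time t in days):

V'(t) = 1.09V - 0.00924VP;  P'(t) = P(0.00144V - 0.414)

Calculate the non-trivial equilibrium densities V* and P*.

Set dP/dt = 0 with P > 0: 0.00144V - 0.414 = 0, so V* = 0.414/0.00144 = 287.
Set dV/dt = 0 with V > 0: 1.09 - 0.00924P = 0, so P* = 1.09/0.00924 = 118.

V* ≈ 287, P* ≈ 118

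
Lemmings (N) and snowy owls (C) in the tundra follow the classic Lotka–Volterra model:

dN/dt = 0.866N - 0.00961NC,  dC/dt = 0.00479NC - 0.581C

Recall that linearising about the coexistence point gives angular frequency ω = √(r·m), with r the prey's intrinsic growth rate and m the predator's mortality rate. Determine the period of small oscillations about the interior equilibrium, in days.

Here r = 0.866 and m = 0.581, so r·m = 0.503.
ω = √0.503 = 0.709 per day, hence T = 2π/ω ≈ 8.86 days.

T ≈ 8.86 days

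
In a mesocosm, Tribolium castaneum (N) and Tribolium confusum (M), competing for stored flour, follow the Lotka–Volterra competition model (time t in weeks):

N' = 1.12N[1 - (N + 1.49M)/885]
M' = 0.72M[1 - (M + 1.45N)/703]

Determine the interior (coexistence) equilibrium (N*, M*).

Setting both brackets to zero gives the nullclines N + 1.49M = 885 and 1.45N + M = 703.
Substituting M = 703 - 1.45N into the first: N(1 - 1.49·1.45) = 885 - 1.49·703.
So N* = -162/-1.16 = 140, and then M* = 703 - 1.45·140 = 500.

N* ≈ 140, M* ≈ 500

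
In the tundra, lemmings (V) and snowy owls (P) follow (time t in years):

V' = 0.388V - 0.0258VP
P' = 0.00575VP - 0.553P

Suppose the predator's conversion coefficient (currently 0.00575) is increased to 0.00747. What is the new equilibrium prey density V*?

V* ≈ 74

At the interior fixed point, setting dP/dt = 0 with P > 0 fixes V* = (predator death rate)/(VP coefficient) — independent of the other coefficients.
With the change, V* = 0.553/0.00747 = 74; it falls from 96.2.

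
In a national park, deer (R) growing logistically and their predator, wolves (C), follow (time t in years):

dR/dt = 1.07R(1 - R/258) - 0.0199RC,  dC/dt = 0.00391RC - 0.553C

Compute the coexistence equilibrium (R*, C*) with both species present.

R* ≈ 141, C* ≈ 24.3

From dC/dt = 0 with C > 0: 0.00391R* = 0.553, so R* = 141.
Substitute into dR/dt = 0: 1.07(1 - 141/258) = 0.0199C*.
The bracket is 0.452, giving C* = 0.483/0.0199 = 24.3.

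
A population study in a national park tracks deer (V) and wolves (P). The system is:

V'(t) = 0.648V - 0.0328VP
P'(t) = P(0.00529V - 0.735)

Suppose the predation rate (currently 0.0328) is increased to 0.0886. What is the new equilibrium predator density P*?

P* ≈ 7.31

At the interior fixed point, setting dV/dt = 0 with V > 0 fixes P* = (prey growth rate)/(VP coefficient) — independent of the other coefficients.
With the change, P* = 0.648/0.0886 = 7.31; it falls from 19.8.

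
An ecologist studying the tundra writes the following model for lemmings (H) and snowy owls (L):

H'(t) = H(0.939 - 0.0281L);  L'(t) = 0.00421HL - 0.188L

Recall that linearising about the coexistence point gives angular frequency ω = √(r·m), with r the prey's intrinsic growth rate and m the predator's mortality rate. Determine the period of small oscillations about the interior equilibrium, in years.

Here r = 0.939 and m = 0.188, so r·m = 0.177.
ω = √0.177 = 0.42 per year, hence T = 2π/ω ≈ 15 years.

T ≈ 15 years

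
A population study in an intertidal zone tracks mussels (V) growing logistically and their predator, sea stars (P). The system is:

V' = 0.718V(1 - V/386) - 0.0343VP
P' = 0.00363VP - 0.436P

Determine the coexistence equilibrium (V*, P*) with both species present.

From dP/dt = 0 with P > 0: 0.00363V* = 0.436, so V* = 120.
Substitute into dV/dt = 0: 0.718(1 - 120/386) = 0.0343P*.
The bracket is 0.689, giving P* = 0.495/0.0343 = 14.4.

V* ≈ 120, P* ≈ 14.4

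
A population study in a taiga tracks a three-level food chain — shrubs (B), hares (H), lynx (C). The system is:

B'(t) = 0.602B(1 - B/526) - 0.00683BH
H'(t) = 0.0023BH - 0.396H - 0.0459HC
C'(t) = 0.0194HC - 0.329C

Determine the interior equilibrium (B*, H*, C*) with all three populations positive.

From dC/dt = 0: 0.0194H* = 0.329, so H* = 17.
From dB/dt = 0: 0.602(1 - B*/526) = 0.00683·17, giving B* = 526·(1 - 0.192) = 425.
From dH/dt = 0: 0.0023·425 - 0.396 = 0.0459C*, so C* = 0.581/0.0459 = 12.7.

B* ≈ 425, H* ≈ 17, C* ≈ 12.7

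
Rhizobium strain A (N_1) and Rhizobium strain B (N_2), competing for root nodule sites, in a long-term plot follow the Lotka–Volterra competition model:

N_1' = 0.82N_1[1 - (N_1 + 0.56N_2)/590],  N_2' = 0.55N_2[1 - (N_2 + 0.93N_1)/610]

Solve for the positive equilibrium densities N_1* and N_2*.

N_1* ≈ 518, N_2* ≈ 128

Setting both brackets to zero gives the nullclines N_1 + 0.56N_2 = 590 and 0.93N_1 + N_2 = 610.
Substituting N_2 = 610 - 0.93N_1 into the first: N_1(1 - 0.56·0.93) = 590 - 0.56·610.
So N_1* = 248/0.479 = 518, and then N_2* = 610 - 0.93·518 = 128.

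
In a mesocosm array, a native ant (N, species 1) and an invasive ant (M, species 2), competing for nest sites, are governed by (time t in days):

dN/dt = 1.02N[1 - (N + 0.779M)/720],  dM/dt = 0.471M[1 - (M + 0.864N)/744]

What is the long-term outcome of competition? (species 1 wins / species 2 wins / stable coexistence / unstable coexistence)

Compare the nullcline intercepts: K1/α12 = 720/0.779 = 924 > K2 = 744; K2/α21 = 744/0.864 = 861 > K1 = 720.
Since both inequalities hold, each species can invade when rare, so the interior equilibrium is stable.

stable coexistence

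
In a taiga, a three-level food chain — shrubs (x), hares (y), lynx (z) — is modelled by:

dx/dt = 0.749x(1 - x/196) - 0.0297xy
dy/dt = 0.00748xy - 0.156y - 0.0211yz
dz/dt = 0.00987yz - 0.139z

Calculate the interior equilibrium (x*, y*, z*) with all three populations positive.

x* ≈ 86.5, y* ≈ 14.1, z* ≈ 23.3

From dz/dt = 0: 0.00987y* = 0.139, so y* = 14.1.
From dx/dt = 0: 0.749(1 - x*/196) = 0.0297·14.1, giving x* = 196·(1 - 0.558) = 86.5.
From dy/dt = 0: 0.00748·86.5 - 0.156 = 0.0211z*, so z* = 0.491/0.0211 = 23.3.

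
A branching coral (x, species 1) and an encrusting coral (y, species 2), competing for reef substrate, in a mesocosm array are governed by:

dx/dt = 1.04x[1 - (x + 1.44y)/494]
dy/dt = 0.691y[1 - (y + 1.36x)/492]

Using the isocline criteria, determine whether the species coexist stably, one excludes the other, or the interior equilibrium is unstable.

Compare the nullcline intercepts: K1/α12 = 494/1.44 = 343 < K2 = 492; K2/α21 = 492/1.36 = 362 < K1 = 494.
Since both are reversed, neither can invade when rare; the interior point is a saddle.

unstable coexistence (outcome depends on initial conditions)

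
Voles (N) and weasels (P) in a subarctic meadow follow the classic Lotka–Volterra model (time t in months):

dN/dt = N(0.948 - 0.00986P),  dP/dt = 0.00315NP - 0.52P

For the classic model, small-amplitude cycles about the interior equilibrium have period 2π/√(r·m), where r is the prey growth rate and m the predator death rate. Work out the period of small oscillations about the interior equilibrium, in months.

Here r = 0.948 and m = 0.52, so r·m = 0.493.
ω = √0.493 = 0.702 per month, hence T = 2π/ω ≈ 8.95 months.

T ≈ 8.95 months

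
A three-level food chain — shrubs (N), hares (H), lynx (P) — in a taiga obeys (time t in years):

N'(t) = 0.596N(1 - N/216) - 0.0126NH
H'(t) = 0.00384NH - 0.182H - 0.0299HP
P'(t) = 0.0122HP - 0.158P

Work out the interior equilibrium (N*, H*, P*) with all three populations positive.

N* ≈ 157, H* ≈ 13, P* ≈ 14.1

From dP/dt = 0: 0.0122H* = 0.158, so H* = 13.
From dN/dt = 0: 0.596(1 - N*/216) = 0.0126·13, giving N* = 216·(1 - 0.274) = 157.
From dH/dt = 0: 0.00384·157 - 0.182 = 0.0299P*, so P* = 0.42/0.0299 = 14.1.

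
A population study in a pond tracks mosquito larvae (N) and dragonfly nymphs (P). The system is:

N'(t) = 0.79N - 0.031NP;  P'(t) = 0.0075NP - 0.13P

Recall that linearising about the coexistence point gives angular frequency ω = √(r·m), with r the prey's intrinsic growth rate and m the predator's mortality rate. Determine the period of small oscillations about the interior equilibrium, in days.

Here r = 0.79 and m = 0.13, so r·m = 0.103.
ω = √0.103 = 0.32 per day, hence T = 2π/ω ≈ 19.6 days.

T ≈ 19.6 days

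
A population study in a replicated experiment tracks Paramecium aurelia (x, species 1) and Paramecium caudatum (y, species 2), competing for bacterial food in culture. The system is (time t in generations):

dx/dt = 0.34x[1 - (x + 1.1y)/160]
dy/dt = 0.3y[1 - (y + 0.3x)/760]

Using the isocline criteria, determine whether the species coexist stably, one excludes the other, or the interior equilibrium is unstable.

species 2 excludes species 1

Compare the nullcline intercepts: K1/α12 = 160/1.1 = 145 < K2 = 760; K2/α21 = 760/0.3 = 2530 > K1 = 160.
Since the inequalities point opposite ways, species 2 can invade but species 1 cannot.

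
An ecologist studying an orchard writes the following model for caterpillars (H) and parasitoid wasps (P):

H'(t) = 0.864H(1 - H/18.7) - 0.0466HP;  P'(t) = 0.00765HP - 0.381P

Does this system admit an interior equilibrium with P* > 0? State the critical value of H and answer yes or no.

The predator equation gives dP/dt > 0 only when H > 0.381/0.00765 = 49.8.
Without the predator, H → K = 18.7. Since 18.7 < 49.8, the predator cannot invade.

Threshold H = 49.8; K < 49.8, so no, the predator goes extinct.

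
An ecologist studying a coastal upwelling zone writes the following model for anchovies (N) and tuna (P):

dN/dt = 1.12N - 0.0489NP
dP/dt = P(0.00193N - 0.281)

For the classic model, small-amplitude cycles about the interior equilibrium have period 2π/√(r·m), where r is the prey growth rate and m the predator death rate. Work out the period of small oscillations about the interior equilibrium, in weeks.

T ≈ 11.2 weeks

Here r = 1.12 and m = 0.281, so r·m = 0.315.
ω = √0.315 = 0.561 per week, hence T = 2π/ω ≈ 11.2 weeks.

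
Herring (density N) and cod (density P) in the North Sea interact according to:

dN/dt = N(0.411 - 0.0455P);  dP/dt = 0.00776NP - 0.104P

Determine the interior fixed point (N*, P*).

Set dP/dt = 0 with P > 0: 0.00776N - 0.104 = 0, so N* = 0.104/0.00776 = 13.4.
Set dN/dt = 0 with N > 0: 0.411 - 0.0455P = 0, so P* = 0.411/0.0455 = 9.03.

N* ≈ 13.4, P* ≈ 9.03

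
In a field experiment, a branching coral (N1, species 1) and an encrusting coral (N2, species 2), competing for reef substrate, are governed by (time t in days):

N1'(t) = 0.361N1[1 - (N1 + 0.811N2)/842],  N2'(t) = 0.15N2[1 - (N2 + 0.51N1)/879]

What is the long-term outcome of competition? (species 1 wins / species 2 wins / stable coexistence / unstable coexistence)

stable coexistence

Compare the nullcline intercepts: K1/α12 = 842/0.811 = 1040 > K2 = 879; K2/α21 = 879/0.51 = 1720 > K1 = 842.
Since both inequalities hold, each species can invade when rare, so the interior equilibrium is stable.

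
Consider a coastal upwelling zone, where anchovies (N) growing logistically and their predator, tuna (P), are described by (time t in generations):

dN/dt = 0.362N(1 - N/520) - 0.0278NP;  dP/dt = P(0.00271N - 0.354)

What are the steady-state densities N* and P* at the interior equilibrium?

N* ≈ 131, P* ≈ 9.75

From dP/dt = 0 with P > 0: 0.00271N* = 0.354, so N* = 131.
Substitute into dN/dt = 0: 0.362(1 - 131/520) = 0.0278P*.
The bracket is 0.749, giving P* = 0.271/0.0278 = 9.75.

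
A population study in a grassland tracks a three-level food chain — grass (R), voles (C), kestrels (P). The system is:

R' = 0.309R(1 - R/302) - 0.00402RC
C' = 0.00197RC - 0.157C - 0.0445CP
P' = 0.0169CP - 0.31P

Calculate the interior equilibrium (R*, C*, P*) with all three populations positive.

R* ≈ 230, C* ≈ 18.3, P* ≈ 6.65

From dP/dt = 0: 0.0169C* = 0.31, so C* = 18.3.
From dR/dt = 0: 0.309(1 - R*/302) = 0.00402·18.3, giving R* = 302·(1 - 0.239) = 230.
From dC/dt = 0: 0.00197·230 - 0.157 = 0.0445P*, so P* = 0.296/0.0445 = 6.65.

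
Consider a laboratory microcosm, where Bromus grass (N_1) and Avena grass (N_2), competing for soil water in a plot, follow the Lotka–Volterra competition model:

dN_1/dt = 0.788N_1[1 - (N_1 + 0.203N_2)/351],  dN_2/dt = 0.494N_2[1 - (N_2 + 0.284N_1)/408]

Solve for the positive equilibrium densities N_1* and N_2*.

N_1* ≈ 285, N_2* ≈ 327

Setting both brackets to zero gives the nullclines N_1 + 0.203N_2 = 351 and 0.284N_1 + N_2 = 408.
Substituting N_2 = 408 - 0.284N_1 into the first: N_1(1 - 0.203·0.284) = 351 - 0.203·408.
So N_1* = 268/0.942 = 285, and then N_2* = 408 - 0.284·285 = 327.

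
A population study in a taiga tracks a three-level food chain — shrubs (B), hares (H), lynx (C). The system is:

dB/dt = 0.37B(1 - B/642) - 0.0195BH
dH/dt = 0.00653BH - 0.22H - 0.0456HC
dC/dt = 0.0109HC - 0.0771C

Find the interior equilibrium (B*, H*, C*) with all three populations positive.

From dC/dt = 0: 0.0109H* = 0.0771, so H* = 7.07.
From dB/dt = 0: 0.37(1 - B*/642) = 0.0195·7.07, giving B* = 642·(1 - 0.373) = 403.
From dH/dt = 0: 0.00653·403 - 0.22 = 0.0456C*, so C* = 2.41/0.0456 = 52.8.

B* ≈ 403, H* ≈ 7.07, C* ≈ 52.8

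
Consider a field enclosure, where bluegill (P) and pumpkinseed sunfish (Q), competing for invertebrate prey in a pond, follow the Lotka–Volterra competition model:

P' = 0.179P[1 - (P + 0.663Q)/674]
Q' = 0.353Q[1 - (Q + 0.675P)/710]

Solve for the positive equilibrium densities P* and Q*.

P* ≈ 368, Q* ≈ 462

Setting both brackets to zero gives the nullclines P + 0.663Q = 674 and 0.675P + Q = 710.
Substituting Q = 710 - 0.675P into the first: P(1 - 0.663·0.675) = 674 - 0.663·710.
So P* = 203/0.552 = 368, and then Q* = 710 - 0.675·368 = 462.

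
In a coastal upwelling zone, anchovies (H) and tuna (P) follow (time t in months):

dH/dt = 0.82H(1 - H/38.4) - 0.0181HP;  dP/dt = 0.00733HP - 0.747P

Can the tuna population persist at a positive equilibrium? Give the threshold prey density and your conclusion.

Threshold H = 102; K < 102, so no, the predator goes extinct.

The predator equation gives dP/dt > 0 only when H > 0.747/0.00733 = 102.
Without the predator, H → K = 38.4. Since 38.4 < 102, the predator cannot invade.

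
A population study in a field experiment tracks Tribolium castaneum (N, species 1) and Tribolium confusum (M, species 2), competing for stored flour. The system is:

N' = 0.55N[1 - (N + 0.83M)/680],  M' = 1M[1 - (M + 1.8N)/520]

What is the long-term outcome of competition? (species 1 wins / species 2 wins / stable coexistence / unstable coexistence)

species 1 excludes species 2

Compare the nullcline intercepts: K1/α12 = 680/0.83 = 819 > K2 = 520; K2/α21 = 520/1.8 = 289 < K1 = 680.
Since the inequalities point opposite ways, species 1 can invade but species 2 cannot.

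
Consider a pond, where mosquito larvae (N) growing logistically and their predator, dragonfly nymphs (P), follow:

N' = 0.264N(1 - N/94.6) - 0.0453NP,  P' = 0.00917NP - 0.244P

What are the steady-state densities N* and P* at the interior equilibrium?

From dP/dt = 0 with P > 0: 0.00917N* = 0.244, so N* = 26.6.
Substitute into dN/dt = 0: 0.264(1 - 26.6/94.6) = 0.0453P*.
The bracket is 0.719, giving P* = 0.19/0.0453 = 4.19.

N* ≈ 26.6, P* ≈ 4.19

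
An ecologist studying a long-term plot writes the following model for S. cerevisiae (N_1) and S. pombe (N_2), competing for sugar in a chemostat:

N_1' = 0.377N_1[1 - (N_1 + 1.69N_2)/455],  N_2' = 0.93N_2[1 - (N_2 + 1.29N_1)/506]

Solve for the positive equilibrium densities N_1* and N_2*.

Setting both brackets to zero gives the nullclines N_1 + 1.69N_2 = 455 and 1.29N_1 + N_2 = 506.
Substituting N_2 = 506 - 1.29N_1 into the first: N_1(1 - 1.69·1.29) = 455 - 1.69·506.
So N_1* = -400/-1.18 = 339, and then N_2* = 506 - 1.29·339 = 68.6.

N_1* ≈ 339, N_2* ≈ 68.6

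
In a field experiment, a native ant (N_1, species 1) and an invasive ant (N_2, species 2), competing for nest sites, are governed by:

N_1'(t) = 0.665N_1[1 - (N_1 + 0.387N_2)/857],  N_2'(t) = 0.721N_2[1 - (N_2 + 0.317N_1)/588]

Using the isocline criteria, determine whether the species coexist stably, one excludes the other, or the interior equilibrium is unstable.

stable coexistence

Compare the nullcline intercepts: K1/α12 = 857/0.387 = 2210 > K2 = 588; K2/α21 = 588/0.317 = 1850 > K1 = 857.
Since both inequalities hold, each species can invade when rare, so the interior equilibrium is stable.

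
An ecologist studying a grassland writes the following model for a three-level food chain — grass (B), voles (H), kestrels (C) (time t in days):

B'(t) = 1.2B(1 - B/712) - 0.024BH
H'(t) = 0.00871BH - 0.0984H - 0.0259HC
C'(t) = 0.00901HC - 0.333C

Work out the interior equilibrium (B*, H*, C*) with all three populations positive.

From dC/dt = 0: 0.00901H* = 0.333, so H* = 37.
From dB/dt = 0: 1.2(1 - B*/712) = 0.024·37, giving B* = 712·(1 - 0.739) = 186.
From dH/dt = 0: 0.00871·186 - 0.0984 = 0.0259C*, so C* = 1.52/0.0259 = 58.7.

B* ≈ 186, H* ≈ 37, C* ≈ 58.7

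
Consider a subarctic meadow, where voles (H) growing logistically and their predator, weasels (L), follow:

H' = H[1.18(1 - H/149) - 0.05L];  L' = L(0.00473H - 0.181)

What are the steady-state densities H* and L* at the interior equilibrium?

H* ≈ 38.3, L* ≈ 17.5

From dL/dt = 0 with L > 0: 0.00473H* = 0.181, so H* = 38.3.
Substitute into dH/dt = 0: 1.18(1 - 38.3/149) = 0.05L*.
The bracket is 0.743, giving L* = 0.877/0.05 = 17.5.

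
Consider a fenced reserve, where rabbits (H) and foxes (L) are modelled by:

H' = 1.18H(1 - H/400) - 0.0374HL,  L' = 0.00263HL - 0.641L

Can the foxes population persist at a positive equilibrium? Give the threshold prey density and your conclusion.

The predator equation gives dL/dt > 0 only when H > 0.641/0.00263 = 244.
Without the predator, H → K = 400. Since 400 > 244, the predator can invade and persist.

Threshold H = 244; K > 244, so yes, the predator persists.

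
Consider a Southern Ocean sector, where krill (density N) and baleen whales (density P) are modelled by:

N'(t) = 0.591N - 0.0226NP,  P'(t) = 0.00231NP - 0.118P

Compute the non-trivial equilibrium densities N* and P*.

N* ≈ 51.1, P* ≈ 26.2

Set dP/dt = 0 with P > 0: 0.00231N - 0.118 = 0, so N* = 0.118/0.00231 = 51.1.
Set dN/dt = 0 with N > 0: 0.591 - 0.0226P = 0, so P* = 0.591/0.0226 = 26.2.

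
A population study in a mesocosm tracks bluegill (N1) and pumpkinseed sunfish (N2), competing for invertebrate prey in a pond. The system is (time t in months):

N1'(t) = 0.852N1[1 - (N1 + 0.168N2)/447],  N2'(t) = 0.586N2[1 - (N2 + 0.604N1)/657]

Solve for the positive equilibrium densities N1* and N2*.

Setting both brackets to zero gives the nullclines N1 + 0.168N2 = 447 and 0.604N1 + N2 = 657.
Substituting N2 = 657 - 0.604N1 into the first: N1(1 - 0.168·0.604) = 447 - 0.168·657.
So N1* = 337/0.899 = 375, and then N2* = 657 - 0.604·375 = 431.

N1* ≈ 375, N2* ≈ 431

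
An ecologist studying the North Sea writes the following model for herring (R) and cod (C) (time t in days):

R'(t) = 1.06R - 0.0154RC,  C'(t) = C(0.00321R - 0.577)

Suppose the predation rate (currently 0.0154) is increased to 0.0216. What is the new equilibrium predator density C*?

At the interior fixed point, setting dR/dt = 0 with R > 0 fixes C* = (prey growth rate)/(RC coefficient) — independent of the other coefficients.
With the change, C* = 1.06/0.0216 = 49.1; it falls from 68.8.

C* ≈ 49.1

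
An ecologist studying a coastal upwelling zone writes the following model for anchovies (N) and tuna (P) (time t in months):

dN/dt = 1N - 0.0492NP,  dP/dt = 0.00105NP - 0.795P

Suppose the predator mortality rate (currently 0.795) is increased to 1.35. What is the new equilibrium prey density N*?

N* ≈ 1290

At the interior fixed point, setting dP/dt = 0 with P > 0 fixes N* = (predator death rate)/(NP coefficient) — independent of the other coefficients.
With the change, N* = 1.35/0.00105 = 1290; it rises from 757.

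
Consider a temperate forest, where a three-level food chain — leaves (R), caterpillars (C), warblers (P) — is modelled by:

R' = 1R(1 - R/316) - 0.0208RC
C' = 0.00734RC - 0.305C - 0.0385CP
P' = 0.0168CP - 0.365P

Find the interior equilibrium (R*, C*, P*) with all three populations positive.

R* ≈ 173, C* ≈ 21.7, P* ≈ 25.1

From dP/dt = 0: 0.0168C* = 0.365, so C* = 21.7.
From dR/dt = 0: 1(1 - R*/316) = 0.0208·21.7, giving R* = 316·(1 - 0.452) = 173.
From dC/dt = 0: 0.00734·173 - 0.305 = 0.0385P*, so P* = 0.966/0.0385 = 25.1.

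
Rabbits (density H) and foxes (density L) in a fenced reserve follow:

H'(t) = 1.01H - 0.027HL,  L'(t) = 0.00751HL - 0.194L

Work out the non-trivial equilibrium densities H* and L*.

Set dL/dt = 0 with L > 0: 0.00751H - 0.194 = 0, so H* = 0.194/0.00751 = 25.8.
Set dH/dt = 0 with H > 0: 1.01 - 0.027L = 0, so L* = 1.01/0.027 = 37.4.

H* ≈ 25.8, L* ≈ 37.4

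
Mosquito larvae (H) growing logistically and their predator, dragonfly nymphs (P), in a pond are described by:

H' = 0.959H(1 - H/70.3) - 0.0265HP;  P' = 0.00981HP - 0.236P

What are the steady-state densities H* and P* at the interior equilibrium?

H* ≈ 24.1, P* ≈ 23.8

From dP/dt = 0 with P > 0: 0.00981H* = 0.236, so H* = 24.1.
Substitute into dH/dt = 0: 0.959(1 - 24.1/70.3) = 0.0265P*.
The bracket is 0.658, giving P* = 0.631/0.0265 = 23.8.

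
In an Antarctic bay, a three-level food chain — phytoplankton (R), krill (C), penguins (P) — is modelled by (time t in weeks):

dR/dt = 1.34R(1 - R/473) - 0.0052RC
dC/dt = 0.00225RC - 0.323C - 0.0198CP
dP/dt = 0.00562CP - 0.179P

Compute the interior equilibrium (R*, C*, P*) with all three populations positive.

From dP/dt = 0: 0.00562C* = 0.179, so C* = 31.9.
From dR/dt = 0: 1.34(1 - R*/473) = 0.0052·31.9, giving R* = 473·(1 - 0.124) = 415.
From dC/dt = 0: 0.00225·415 - 0.323 = 0.0198P*, so P* = 0.61/0.0198 = 30.8.

R* ≈ 415, C* ≈ 31.9, P* ≈ 30.8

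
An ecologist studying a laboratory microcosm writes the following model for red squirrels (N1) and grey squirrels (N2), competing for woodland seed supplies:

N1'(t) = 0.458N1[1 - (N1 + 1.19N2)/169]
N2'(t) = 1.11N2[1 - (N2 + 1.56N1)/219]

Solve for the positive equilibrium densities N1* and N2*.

N1* ≈ 107, N2* ≈ 52.1

Setting both brackets to zero gives the nullclines N1 + 1.19N2 = 169 and 1.56N1 + N2 = 219.
Substituting N2 = 219 - 1.56N1 into the first: N1(1 - 1.19·1.56) = 169 - 1.19·219.
So N1* = -91.6/-0.856 = 107, and then N2* = 219 - 1.56·107 = 52.1.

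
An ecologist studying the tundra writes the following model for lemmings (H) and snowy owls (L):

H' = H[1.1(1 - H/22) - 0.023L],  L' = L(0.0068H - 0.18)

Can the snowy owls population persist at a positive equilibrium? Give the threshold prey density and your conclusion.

Threshold H = 26.5; K < 26.5, so no, the predator goes extinct.

The predator equation gives dL/dt > 0 only when H > 0.18/0.0068 = 26.5.
Without the predator, H → K = 22. Since 22 < 26.5, the predator cannot invade.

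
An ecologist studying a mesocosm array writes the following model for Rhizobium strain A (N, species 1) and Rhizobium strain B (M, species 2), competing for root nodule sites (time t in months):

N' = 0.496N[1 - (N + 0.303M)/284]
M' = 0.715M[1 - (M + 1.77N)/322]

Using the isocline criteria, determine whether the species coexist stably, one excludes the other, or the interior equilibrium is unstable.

Compare the nullcline intercepts: K1/α12 = 284/0.303 = 937 > K2 = 322; K2/α21 = 322/1.77 = 182 < K1 = 284.
Since the inequalities point opposite ways, species 1 can invade but species 2 cannot.

species 1 excludes species 2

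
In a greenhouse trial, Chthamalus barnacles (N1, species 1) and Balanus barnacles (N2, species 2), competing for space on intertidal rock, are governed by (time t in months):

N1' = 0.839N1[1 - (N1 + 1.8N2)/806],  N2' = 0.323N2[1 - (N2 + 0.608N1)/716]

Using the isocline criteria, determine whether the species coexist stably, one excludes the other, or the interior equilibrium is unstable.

species 2 excludes species 1

Compare the nullcline intercepts: K1/α12 = 806/1.8 = 448 < K2 = 716; K2/α21 = 716/0.608 = 1180 > K1 = 806.
Since the inequalities point opposite ways, species 2 can invade but species 1 cannot.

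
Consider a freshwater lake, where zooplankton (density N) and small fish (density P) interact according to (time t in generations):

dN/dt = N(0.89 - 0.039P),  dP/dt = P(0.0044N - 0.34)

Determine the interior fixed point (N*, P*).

N* ≈ 77.3, P* ≈ 22.8

Set dP/dt = 0 with P > 0: 0.0044N - 0.34 = 0, so N* = 0.34/0.0044 = 77.3.
Set dN/dt = 0 with N > 0: 0.89 - 0.039P = 0, so P* = 0.89/0.039 = 22.8.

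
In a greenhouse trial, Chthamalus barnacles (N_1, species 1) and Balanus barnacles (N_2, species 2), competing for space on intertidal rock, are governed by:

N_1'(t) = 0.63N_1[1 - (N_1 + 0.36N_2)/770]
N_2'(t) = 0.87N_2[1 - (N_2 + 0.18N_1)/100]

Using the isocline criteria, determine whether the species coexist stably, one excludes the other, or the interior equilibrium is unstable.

species 1 excludes species 2

Compare the nullcline intercepts: K1/α12 = 770/0.36 = 2140 > K2 = 100; K2/α21 = 100/0.18 = 556 < K1 = 770.
Since the inequalities point opposite ways, species 1 can invade but species 2 cannot.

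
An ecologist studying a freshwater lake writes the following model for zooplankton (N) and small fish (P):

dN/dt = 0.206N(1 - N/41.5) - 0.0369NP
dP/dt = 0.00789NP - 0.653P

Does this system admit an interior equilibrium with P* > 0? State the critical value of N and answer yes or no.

Threshold N = 82.8; K < 82.8, so no, the predator goes extinct.

The predator equation gives dP/dt > 0 only when N > 0.653/0.00789 = 82.8.
Without the predator, N → K = 41.5. Since 41.5 < 82.8, the predator cannot invade.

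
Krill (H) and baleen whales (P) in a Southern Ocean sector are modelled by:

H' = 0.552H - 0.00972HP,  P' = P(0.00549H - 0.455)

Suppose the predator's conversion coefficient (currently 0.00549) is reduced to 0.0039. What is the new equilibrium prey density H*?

H* ≈ 117

At the interior fixed point, setting dP/dt = 0 with P > 0 fixes H* = (predator death rate)/(HP coefficient) — independent of the other coefficients.
With the change, H* = 0.455/0.0039 = 117; it rises from 82.9.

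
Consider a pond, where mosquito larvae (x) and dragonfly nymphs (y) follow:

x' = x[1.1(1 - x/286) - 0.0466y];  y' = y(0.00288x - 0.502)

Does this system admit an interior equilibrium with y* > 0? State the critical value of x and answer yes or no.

Threshold x = 174; K > 174, so yes, the predator persists.

The predator equation gives dy/dt > 0 only when x > 0.502/0.00288 = 174.
Without the predator, x → K = 286. Since 286 > 174, the predator can invade and persist.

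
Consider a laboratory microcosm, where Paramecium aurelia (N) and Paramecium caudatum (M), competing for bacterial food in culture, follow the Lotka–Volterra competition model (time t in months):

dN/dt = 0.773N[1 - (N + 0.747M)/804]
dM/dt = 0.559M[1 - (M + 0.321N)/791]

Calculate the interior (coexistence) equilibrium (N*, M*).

N* ≈ 280, M* ≈ 701

Setting both brackets to zero gives the nullclines N + 0.747M = 804 and 0.321N + M = 791.
Substituting M = 791 - 0.321N into the first: N(1 - 0.747·0.321) = 804 - 0.747·791.
So N* = 213/0.76 = 280, and then M* = 791 - 0.321·280 = 701.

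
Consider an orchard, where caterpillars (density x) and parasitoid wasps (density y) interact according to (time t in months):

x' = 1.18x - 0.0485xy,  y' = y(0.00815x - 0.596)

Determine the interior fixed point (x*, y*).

x* ≈ 73.1, y* ≈ 24.3

Set dy/dt = 0 with y > 0: 0.00815x - 0.596 = 0, so x* = 0.596/0.00815 = 73.1.
Set dx/dt = 0 with x > 0: 1.18 - 0.0485y = 0, so y* = 1.18/0.0485 = 24.3.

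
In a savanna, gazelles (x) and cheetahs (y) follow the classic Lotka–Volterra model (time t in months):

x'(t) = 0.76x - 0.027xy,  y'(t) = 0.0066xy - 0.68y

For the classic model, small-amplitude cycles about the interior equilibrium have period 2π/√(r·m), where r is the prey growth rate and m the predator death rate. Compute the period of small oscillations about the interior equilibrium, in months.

T ≈ 8.74 months

Here r = 0.76 and m = 0.68, so r·m = 0.517.
ω = √0.517 = 0.719 per month, hence T = 2π/ω ≈ 8.74 months.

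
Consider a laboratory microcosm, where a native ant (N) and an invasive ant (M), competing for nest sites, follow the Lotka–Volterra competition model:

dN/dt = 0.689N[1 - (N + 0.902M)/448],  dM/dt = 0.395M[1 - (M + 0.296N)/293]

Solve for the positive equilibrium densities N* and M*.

Setting both brackets to zero gives the nullclines N + 0.902M = 448 and 0.296N + M = 293.
Substituting M = 293 - 0.296N into the first: N(1 - 0.902·0.296) = 448 - 0.902·293.
So N* = 184/0.733 = 251, and then M* = 293 - 0.296·251 = 219.

N* ≈ 251, M* ≈ 219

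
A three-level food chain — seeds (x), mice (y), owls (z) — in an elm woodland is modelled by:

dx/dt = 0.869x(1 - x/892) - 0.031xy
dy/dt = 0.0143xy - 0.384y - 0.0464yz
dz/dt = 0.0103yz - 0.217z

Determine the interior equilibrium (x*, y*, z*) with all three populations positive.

From dz/dt = 0: 0.0103y* = 0.217, so y* = 21.1.
From dx/dt = 0: 0.869(1 - x*/892) = 0.031·21.1, giving x* = 892·(1 - 0.752) = 222.
From dy/dt = 0: 0.0143·222 - 0.384 = 0.0464z*, so z* = 2.78/0.0464 = 60.

x* ≈ 222, y* ≈ 21.1, z* ≈ 60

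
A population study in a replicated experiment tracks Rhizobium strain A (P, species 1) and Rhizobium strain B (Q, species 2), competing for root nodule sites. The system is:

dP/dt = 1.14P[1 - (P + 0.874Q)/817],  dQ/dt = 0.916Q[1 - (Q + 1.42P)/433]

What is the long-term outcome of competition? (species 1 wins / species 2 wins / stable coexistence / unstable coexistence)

species 1 excludes species 2

Compare the nullcline intercepts: K1/α12 = 817/0.874 = 935 > K2 = 433; K2/α21 = 433/1.42 = 305 < K1 = 817.
Since the inequalities point opposite ways, species 1 can invade but species 2 cannot.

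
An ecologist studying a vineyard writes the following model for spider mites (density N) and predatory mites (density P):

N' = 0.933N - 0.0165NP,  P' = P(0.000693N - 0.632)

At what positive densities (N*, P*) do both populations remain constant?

Set dP/dt = 0 with P > 0: 0.000693N - 0.632 = 0, so N* = 0.632/0.000693 = 912.
Set dN/dt = 0 with N > 0: 0.933 - 0.0165P = 0, so P* = 0.933/0.0165 = 56.5.

N* ≈ 912, P* ≈ 56.5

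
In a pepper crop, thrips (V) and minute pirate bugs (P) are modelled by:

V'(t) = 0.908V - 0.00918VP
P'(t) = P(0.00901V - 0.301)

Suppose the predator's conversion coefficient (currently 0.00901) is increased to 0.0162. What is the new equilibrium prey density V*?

V* ≈ 18.6

At the interior fixed point, setting dP/dt = 0 with P > 0 fixes V* = (predator death rate)/(VP coefficient) — independent of the other coefficients.
With the change, V* = 0.301/0.0162 = 18.6; it falls from 33.4.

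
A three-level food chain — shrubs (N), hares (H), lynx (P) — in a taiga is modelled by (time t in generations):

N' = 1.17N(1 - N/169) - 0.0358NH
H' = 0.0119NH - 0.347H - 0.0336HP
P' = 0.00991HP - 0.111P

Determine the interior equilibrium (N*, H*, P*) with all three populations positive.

N* ≈ 111, H* ≈ 11.2, P* ≈ 29

From dP/dt = 0: 0.00991H* = 0.111, so H* = 11.2.
From dN/dt = 0: 1.17(1 - N*/169) = 0.0358·11.2, giving N* = 169·(1 - 0.343) = 111.
From dH/dt = 0: 0.0119·111 - 0.347 = 0.0336P*, so P* = 0.975/0.0336 = 29.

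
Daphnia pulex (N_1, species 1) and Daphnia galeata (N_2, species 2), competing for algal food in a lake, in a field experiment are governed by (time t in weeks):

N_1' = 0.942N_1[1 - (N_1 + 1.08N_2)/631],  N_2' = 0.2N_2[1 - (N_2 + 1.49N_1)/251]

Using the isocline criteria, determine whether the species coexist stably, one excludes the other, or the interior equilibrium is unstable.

Compare the nullcline intercepts: K1/α12 = 631/1.08 = 584 > K2 = 251; K2/α21 = 251/1.49 = 168 < K1 = 631.
Since the inequalities point opposite ways, species 1 can invade but species 2 cannot.

species 1 excludes species 2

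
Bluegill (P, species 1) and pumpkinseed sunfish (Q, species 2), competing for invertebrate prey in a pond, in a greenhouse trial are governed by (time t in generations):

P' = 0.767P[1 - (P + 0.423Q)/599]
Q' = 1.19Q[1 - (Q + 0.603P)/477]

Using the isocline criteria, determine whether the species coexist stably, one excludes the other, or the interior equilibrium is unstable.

Compare the nullcline intercepts: K1/α12 = 599/0.423 = 1420 > K2 = 477; K2/α21 = 477/0.603 = 791 > K1 = 599.
Since both inequalities hold, each species can invade when rare, so the interior equilibrium is stable.

stable coexistence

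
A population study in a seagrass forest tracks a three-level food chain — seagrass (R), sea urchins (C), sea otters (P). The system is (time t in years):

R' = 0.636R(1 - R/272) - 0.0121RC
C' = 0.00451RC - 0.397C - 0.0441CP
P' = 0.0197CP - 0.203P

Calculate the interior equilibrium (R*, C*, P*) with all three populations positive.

R* ≈ 219, C* ≈ 10.3, P* ≈ 13.4

From dP/dt = 0: 0.0197C* = 0.203, so C* = 10.3.
From dR/dt = 0: 0.636(1 - R*/272) = 0.0121·10.3, giving R* = 272·(1 - 0.196) = 219.
From dC/dt = 0: 0.00451·219 - 0.397 = 0.0441P*, so P* = 0.589/0.0441 = 13.4.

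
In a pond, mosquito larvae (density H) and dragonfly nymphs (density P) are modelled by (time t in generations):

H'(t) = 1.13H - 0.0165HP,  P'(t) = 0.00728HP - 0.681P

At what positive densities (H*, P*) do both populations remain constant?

Set dP/dt = 0 with P > 0: 0.00728H - 0.681 = 0, so H* = 0.681/0.00728 = 93.5.
Set dH/dt = 0 with H > 0: 1.13 - 0.0165P = 0, so P* = 1.13/0.0165 = 68.5.

H* ≈ 93.5, P* ≈ 68.5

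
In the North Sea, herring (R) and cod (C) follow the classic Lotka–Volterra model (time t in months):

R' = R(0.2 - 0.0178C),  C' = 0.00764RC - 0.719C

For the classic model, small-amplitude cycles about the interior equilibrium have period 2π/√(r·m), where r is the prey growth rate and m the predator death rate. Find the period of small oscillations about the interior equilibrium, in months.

T ≈ 16.6 months

Here r = 0.2 and m = 0.719, so r·m = 0.144.
ω = √0.144 = 0.379 per month, hence T = 2π/ω ≈ 16.6 months.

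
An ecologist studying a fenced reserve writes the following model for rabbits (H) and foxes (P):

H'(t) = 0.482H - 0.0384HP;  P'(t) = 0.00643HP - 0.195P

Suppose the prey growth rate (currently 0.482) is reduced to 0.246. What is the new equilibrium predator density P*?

P* ≈ 6.41

At the interior fixed point, setting dH/dt = 0 with H > 0 fixes P* = (prey growth rate)/(HP coefficient) — independent of the other coefficients.
With the change, P* = 0.246/0.0384 = 6.41; it falls from 12.6.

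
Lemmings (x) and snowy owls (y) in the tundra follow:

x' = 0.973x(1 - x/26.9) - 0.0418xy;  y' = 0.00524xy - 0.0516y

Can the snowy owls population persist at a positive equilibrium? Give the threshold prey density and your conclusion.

The predator equation gives dy/dt > 0 only when x > 0.0516/0.00524 = 9.85.
Without the predator, x → K = 26.9. Since 26.9 > 9.85, the predator can invade and persist.

Threshold x = 9.85; K > 9.85, so yes, the predator persists.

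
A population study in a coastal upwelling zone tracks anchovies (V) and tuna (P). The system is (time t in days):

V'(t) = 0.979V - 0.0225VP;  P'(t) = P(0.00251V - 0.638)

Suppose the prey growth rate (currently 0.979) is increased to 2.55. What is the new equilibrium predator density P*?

At the interior fixed point, setting dV/dt = 0 with V > 0 fixes P* = (prey growth rate)/(VP coefficient) — independent of the other coefficients.
With the change, P* = 2.55/0.0225 = 113; it rises from 43.5.

P* ≈ 113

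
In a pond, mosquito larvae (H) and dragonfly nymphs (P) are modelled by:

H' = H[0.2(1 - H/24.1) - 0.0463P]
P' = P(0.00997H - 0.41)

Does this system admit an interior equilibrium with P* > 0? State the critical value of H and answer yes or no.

Threshold H = 41.1; K < 41.1, so no, the predator goes extinct.

The predator equation gives dP/dt > 0 only when H > 0.41/0.00997 = 41.1.
Without the predator, H → K = 24.1. Since 24.1 < 41.1, the predator cannot invade.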